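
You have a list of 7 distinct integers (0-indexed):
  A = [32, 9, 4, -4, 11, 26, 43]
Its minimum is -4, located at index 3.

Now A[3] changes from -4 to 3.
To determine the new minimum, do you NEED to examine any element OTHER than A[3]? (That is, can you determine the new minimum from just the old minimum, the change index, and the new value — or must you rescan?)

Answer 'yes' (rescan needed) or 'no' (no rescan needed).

Old min = -4 at index 3
Change at index 3: -4 -> 3
Index 3 WAS the min and new value 3 > old min -4. Must rescan other elements to find the new min.
Needs rescan: yes

Answer: yes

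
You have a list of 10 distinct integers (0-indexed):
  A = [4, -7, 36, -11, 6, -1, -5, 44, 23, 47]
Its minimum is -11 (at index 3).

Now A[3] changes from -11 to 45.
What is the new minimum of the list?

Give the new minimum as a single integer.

Answer: -7

Derivation:
Old min = -11 (at index 3)
Change: A[3] -11 -> 45
Changed element WAS the min. Need to check: is 45 still <= all others?
  Min of remaining elements: -7
  New min = min(45, -7) = -7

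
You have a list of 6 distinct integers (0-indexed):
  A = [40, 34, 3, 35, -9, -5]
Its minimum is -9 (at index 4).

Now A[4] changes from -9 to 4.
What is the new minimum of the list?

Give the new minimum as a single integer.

Answer: -5

Derivation:
Old min = -9 (at index 4)
Change: A[4] -9 -> 4
Changed element WAS the min. Need to check: is 4 still <= all others?
  Min of remaining elements: -5
  New min = min(4, -5) = -5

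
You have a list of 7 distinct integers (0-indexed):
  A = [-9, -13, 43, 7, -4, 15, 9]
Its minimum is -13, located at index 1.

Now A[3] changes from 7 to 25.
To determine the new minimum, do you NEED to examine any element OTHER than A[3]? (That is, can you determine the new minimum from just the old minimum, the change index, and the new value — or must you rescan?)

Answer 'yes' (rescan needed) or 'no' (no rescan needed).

Old min = -13 at index 1
Change at index 3: 7 -> 25
Index 3 was NOT the min. New min = min(-13, 25). No rescan of other elements needed.
Needs rescan: no

Answer: no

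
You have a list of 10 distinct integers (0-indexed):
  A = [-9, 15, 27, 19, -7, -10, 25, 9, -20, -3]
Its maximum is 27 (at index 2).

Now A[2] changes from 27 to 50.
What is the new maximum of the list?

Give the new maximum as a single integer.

Old max = 27 (at index 2)
Change: A[2] 27 -> 50
Changed element WAS the max -> may need rescan.
  Max of remaining elements: 25
  New max = max(50, 25) = 50

Answer: 50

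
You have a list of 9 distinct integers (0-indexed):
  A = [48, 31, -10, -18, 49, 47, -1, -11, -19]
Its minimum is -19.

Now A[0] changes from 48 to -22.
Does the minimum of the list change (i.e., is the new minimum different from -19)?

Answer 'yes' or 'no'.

Answer: yes

Derivation:
Old min = -19
Change: A[0] 48 -> -22
Changed element was NOT the min; min changes only if -22 < -19.
New min = -22; changed? yes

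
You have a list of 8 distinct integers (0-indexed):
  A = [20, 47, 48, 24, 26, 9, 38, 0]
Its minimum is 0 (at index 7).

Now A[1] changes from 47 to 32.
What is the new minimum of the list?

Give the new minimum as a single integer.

Answer: 0

Derivation:
Old min = 0 (at index 7)
Change: A[1] 47 -> 32
Changed element was NOT the old min.
  New min = min(old_min, new_val) = min(0, 32) = 0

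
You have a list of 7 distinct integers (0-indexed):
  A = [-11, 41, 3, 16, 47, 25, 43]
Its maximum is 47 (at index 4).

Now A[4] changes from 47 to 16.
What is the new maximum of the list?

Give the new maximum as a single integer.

Old max = 47 (at index 4)
Change: A[4] 47 -> 16
Changed element WAS the max -> may need rescan.
  Max of remaining elements: 43
  New max = max(16, 43) = 43

Answer: 43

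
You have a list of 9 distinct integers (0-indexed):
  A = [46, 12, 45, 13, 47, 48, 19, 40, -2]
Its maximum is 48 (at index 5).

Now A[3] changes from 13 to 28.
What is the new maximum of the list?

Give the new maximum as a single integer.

Old max = 48 (at index 5)
Change: A[3] 13 -> 28
Changed element was NOT the old max.
  New max = max(old_max, new_val) = max(48, 28) = 48

Answer: 48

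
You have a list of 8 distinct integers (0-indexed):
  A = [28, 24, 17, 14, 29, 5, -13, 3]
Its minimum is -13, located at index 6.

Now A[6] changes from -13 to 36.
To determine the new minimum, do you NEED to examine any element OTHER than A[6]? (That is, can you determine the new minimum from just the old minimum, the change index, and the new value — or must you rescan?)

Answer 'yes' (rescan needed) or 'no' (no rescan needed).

Answer: yes

Derivation:
Old min = -13 at index 6
Change at index 6: -13 -> 36
Index 6 WAS the min and new value 36 > old min -13. Must rescan other elements to find the new min.
Needs rescan: yes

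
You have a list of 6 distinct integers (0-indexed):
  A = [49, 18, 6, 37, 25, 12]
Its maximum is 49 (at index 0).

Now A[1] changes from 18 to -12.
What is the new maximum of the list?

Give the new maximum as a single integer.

Answer: 49

Derivation:
Old max = 49 (at index 0)
Change: A[1] 18 -> -12
Changed element was NOT the old max.
  New max = max(old_max, new_val) = max(49, -12) = 49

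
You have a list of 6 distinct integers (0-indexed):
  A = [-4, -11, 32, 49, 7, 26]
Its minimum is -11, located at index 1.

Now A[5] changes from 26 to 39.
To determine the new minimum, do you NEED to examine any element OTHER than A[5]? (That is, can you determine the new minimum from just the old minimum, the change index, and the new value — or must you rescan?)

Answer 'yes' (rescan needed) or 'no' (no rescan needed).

Answer: no

Derivation:
Old min = -11 at index 1
Change at index 5: 26 -> 39
Index 5 was NOT the min. New min = min(-11, 39). No rescan of other elements needed.
Needs rescan: no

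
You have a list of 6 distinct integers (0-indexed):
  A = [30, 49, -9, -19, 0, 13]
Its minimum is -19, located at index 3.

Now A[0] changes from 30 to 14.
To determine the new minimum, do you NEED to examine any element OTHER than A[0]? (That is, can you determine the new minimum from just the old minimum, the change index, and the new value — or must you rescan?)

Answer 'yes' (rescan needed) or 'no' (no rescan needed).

Old min = -19 at index 3
Change at index 0: 30 -> 14
Index 0 was NOT the min. New min = min(-19, 14). No rescan of other elements needed.
Needs rescan: no

Answer: no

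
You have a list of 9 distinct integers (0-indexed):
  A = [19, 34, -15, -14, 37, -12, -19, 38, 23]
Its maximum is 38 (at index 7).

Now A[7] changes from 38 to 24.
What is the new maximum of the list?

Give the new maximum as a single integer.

Old max = 38 (at index 7)
Change: A[7] 38 -> 24
Changed element WAS the max -> may need rescan.
  Max of remaining elements: 37
  New max = max(24, 37) = 37

Answer: 37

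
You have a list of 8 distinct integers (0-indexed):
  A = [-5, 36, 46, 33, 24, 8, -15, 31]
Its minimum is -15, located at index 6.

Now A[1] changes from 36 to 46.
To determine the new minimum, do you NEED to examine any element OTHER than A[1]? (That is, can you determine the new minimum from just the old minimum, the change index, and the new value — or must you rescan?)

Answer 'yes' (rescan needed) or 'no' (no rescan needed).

Answer: no

Derivation:
Old min = -15 at index 6
Change at index 1: 36 -> 46
Index 1 was NOT the min. New min = min(-15, 46). No rescan of other elements needed.
Needs rescan: no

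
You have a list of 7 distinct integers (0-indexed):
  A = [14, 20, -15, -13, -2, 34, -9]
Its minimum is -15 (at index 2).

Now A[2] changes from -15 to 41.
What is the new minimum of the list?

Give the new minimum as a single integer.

Answer: -13

Derivation:
Old min = -15 (at index 2)
Change: A[2] -15 -> 41
Changed element WAS the min. Need to check: is 41 still <= all others?
  Min of remaining elements: -13
  New min = min(41, -13) = -13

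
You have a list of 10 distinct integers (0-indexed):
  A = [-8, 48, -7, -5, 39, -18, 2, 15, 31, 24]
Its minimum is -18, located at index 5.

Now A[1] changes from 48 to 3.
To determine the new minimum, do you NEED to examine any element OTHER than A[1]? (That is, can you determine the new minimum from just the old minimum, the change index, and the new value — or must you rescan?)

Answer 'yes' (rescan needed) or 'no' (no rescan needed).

Old min = -18 at index 5
Change at index 1: 48 -> 3
Index 1 was NOT the min. New min = min(-18, 3). No rescan of other elements needed.
Needs rescan: no

Answer: no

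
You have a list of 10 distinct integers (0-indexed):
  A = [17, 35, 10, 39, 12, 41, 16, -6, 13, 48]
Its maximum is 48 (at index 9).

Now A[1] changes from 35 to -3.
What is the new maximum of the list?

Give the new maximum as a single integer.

Old max = 48 (at index 9)
Change: A[1] 35 -> -3
Changed element was NOT the old max.
  New max = max(old_max, new_val) = max(48, -3) = 48

Answer: 48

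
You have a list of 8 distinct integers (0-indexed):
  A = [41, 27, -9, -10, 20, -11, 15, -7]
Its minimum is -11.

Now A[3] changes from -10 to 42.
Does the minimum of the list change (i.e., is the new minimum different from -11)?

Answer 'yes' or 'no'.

Answer: no

Derivation:
Old min = -11
Change: A[3] -10 -> 42
Changed element was NOT the min; min changes only if 42 < -11.
New min = -11; changed? no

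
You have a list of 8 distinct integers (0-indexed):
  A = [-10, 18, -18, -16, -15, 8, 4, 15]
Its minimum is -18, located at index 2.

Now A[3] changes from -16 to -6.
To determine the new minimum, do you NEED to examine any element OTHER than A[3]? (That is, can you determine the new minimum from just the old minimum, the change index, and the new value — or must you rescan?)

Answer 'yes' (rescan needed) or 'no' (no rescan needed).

Answer: no

Derivation:
Old min = -18 at index 2
Change at index 3: -16 -> -6
Index 3 was NOT the min. New min = min(-18, -6). No rescan of other elements needed.
Needs rescan: no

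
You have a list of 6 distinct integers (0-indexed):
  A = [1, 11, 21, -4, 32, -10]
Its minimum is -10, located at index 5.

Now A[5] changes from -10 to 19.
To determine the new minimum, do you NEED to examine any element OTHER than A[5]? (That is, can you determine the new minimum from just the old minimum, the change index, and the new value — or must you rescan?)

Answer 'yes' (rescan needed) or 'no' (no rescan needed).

Old min = -10 at index 5
Change at index 5: -10 -> 19
Index 5 WAS the min and new value 19 > old min -10. Must rescan other elements to find the new min.
Needs rescan: yes

Answer: yes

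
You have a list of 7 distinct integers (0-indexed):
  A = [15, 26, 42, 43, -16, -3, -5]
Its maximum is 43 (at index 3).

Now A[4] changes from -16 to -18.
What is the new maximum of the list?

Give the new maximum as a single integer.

Old max = 43 (at index 3)
Change: A[4] -16 -> -18
Changed element was NOT the old max.
  New max = max(old_max, new_val) = max(43, -18) = 43

Answer: 43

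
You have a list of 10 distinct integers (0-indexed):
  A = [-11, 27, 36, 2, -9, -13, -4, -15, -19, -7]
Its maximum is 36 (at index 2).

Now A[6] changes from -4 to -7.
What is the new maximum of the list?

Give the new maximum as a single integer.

Old max = 36 (at index 2)
Change: A[6] -4 -> -7
Changed element was NOT the old max.
  New max = max(old_max, new_val) = max(36, -7) = 36

Answer: 36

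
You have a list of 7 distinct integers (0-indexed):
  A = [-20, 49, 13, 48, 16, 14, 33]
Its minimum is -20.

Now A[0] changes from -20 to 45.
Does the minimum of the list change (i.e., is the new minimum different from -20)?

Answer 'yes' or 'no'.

Answer: yes

Derivation:
Old min = -20
Change: A[0] -20 -> 45
Changed element was the min; new min must be rechecked.
New min = 13; changed? yes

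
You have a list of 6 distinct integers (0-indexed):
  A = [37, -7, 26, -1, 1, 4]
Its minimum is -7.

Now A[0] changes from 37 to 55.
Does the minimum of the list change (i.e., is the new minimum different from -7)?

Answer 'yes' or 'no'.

Old min = -7
Change: A[0] 37 -> 55
Changed element was NOT the min; min changes only if 55 < -7.
New min = -7; changed? no

Answer: no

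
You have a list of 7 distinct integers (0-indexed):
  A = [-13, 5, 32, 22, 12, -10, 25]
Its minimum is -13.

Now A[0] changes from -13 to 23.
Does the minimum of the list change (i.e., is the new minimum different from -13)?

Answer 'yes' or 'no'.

Old min = -13
Change: A[0] -13 -> 23
Changed element was the min; new min must be rechecked.
New min = -10; changed? yes

Answer: yes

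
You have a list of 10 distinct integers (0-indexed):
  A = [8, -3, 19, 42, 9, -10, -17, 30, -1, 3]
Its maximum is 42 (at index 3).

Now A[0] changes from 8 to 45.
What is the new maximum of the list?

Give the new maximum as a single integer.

Answer: 45

Derivation:
Old max = 42 (at index 3)
Change: A[0] 8 -> 45
Changed element was NOT the old max.
  New max = max(old_max, new_val) = max(42, 45) = 45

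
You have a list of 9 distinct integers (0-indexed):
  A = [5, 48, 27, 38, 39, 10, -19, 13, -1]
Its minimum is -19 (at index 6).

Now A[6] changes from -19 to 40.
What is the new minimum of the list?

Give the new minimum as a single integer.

Answer: -1

Derivation:
Old min = -19 (at index 6)
Change: A[6] -19 -> 40
Changed element WAS the min. Need to check: is 40 still <= all others?
  Min of remaining elements: -1
  New min = min(40, -1) = -1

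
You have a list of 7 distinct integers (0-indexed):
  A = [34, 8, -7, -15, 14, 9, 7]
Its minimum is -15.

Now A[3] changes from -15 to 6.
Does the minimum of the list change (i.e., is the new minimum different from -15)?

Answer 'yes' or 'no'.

Old min = -15
Change: A[3] -15 -> 6
Changed element was the min; new min must be rechecked.
New min = -7; changed? yes

Answer: yes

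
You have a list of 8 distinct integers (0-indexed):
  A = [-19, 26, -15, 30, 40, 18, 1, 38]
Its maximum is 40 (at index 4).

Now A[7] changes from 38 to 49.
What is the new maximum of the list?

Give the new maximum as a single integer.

Old max = 40 (at index 4)
Change: A[7] 38 -> 49
Changed element was NOT the old max.
  New max = max(old_max, new_val) = max(40, 49) = 49

Answer: 49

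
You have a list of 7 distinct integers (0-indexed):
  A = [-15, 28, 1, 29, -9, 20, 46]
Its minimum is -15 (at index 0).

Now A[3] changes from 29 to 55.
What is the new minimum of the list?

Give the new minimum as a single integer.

Answer: -15

Derivation:
Old min = -15 (at index 0)
Change: A[3] 29 -> 55
Changed element was NOT the old min.
  New min = min(old_min, new_val) = min(-15, 55) = -15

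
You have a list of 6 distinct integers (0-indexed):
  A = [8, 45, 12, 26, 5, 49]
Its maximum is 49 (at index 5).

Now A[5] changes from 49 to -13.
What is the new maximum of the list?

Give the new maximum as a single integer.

Answer: 45

Derivation:
Old max = 49 (at index 5)
Change: A[5] 49 -> -13
Changed element WAS the max -> may need rescan.
  Max of remaining elements: 45
  New max = max(-13, 45) = 45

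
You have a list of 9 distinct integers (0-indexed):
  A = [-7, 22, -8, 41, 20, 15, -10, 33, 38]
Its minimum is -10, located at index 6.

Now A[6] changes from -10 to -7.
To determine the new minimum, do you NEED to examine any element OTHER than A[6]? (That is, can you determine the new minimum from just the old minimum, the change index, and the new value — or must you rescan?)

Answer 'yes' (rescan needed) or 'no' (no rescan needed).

Old min = -10 at index 6
Change at index 6: -10 -> -7
Index 6 WAS the min and new value -7 > old min -10. Must rescan other elements to find the new min.
Needs rescan: yes

Answer: yes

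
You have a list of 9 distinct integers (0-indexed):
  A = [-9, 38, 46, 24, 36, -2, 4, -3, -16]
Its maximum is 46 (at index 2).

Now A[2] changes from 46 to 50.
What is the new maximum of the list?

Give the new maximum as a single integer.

Old max = 46 (at index 2)
Change: A[2] 46 -> 50
Changed element WAS the max -> may need rescan.
  Max of remaining elements: 38
  New max = max(50, 38) = 50

Answer: 50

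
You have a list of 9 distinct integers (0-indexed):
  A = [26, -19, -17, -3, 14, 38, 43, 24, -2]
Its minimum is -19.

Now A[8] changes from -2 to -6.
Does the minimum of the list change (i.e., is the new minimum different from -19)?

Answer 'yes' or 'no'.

Old min = -19
Change: A[8] -2 -> -6
Changed element was NOT the min; min changes only if -6 < -19.
New min = -19; changed? no

Answer: no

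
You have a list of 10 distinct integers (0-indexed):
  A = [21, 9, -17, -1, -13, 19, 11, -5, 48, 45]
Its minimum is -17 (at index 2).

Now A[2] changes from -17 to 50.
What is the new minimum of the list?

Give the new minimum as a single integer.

Answer: -13

Derivation:
Old min = -17 (at index 2)
Change: A[2] -17 -> 50
Changed element WAS the min. Need to check: is 50 still <= all others?
  Min of remaining elements: -13
  New min = min(50, -13) = -13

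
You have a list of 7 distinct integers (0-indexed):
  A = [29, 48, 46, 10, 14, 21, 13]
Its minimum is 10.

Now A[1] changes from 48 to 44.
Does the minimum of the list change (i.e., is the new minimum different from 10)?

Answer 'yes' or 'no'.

Answer: no

Derivation:
Old min = 10
Change: A[1] 48 -> 44
Changed element was NOT the min; min changes only if 44 < 10.
New min = 10; changed? no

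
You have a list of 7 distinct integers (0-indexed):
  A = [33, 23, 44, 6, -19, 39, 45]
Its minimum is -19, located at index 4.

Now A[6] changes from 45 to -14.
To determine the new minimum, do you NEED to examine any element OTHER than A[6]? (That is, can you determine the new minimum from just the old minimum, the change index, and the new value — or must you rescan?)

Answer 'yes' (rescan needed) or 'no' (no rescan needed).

Old min = -19 at index 4
Change at index 6: 45 -> -14
Index 6 was NOT the min. New min = min(-19, -14). No rescan of other elements needed.
Needs rescan: no

Answer: no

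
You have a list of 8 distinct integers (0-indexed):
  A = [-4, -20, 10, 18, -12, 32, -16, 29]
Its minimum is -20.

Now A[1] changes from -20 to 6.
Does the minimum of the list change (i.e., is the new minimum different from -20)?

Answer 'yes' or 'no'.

Answer: yes

Derivation:
Old min = -20
Change: A[1] -20 -> 6
Changed element was the min; new min must be rechecked.
New min = -16; changed? yes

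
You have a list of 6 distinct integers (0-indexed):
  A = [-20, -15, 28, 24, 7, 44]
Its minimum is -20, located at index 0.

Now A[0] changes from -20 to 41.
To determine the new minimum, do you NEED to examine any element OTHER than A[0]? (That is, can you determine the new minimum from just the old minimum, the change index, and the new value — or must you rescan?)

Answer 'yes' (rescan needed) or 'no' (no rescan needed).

Old min = -20 at index 0
Change at index 0: -20 -> 41
Index 0 WAS the min and new value 41 > old min -20. Must rescan other elements to find the new min.
Needs rescan: yes

Answer: yes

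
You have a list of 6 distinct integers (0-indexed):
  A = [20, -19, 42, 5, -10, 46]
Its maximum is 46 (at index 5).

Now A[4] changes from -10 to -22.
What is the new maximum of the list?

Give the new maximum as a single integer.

Old max = 46 (at index 5)
Change: A[4] -10 -> -22
Changed element was NOT the old max.
  New max = max(old_max, new_val) = max(46, -22) = 46

Answer: 46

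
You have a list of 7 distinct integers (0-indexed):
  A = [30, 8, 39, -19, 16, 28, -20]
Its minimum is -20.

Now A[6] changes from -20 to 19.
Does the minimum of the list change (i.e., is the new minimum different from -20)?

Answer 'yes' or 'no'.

Answer: yes

Derivation:
Old min = -20
Change: A[6] -20 -> 19
Changed element was the min; new min must be rechecked.
New min = -19; changed? yes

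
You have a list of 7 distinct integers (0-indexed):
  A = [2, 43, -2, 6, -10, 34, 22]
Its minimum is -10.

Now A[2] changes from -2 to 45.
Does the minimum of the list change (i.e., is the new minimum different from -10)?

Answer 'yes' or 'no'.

Answer: no

Derivation:
Old min = -10
Change: A[2] -2 -> 45
Changed element was NOT the min; min changes only if 45 < -10.
New min = -10; changed? no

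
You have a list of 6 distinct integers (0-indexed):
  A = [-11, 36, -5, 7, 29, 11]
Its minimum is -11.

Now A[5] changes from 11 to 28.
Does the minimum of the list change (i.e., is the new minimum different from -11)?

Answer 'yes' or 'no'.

Answer: no

Derivation:
Old min = -11
Change: A[5] 11 -> 28
Changed element was NOT the min; min changes only if 28 < -11.
New min = -11; changed? no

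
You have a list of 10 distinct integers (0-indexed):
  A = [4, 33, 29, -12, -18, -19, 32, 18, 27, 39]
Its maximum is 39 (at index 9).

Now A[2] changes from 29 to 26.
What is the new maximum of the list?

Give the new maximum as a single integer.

Answer: 39

Derivation:
Old max = 39 (at index 9)
Change: A[2] 29 -> 26
Changed element was NOT the old max.
  New max = max(old_max, new_val) = max(39, 26) = 39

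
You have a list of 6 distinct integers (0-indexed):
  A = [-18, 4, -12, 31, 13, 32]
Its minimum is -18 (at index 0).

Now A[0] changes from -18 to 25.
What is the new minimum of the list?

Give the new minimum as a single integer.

Old min = -18 (at index 0)
Change: A[0] -18 -> 25
Changed element WAS the min. Need to check: is 25 still <= all others?
  Min of remaining elements: -12
  New min = min(25, -12) = -12

Answer: -12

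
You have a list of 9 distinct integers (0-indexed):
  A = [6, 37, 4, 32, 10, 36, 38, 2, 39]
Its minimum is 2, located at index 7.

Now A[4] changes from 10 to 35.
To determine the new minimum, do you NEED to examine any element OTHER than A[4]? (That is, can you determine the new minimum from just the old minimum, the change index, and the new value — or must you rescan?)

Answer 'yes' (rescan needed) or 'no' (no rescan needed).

Answer: no

Derivation:
Old min = 2 at index 7
Change at index 4: 10 -> 35
Index 4 was NOT the min. New min = min(2, 35). No rescan of other elements needed.
Needs rescan: no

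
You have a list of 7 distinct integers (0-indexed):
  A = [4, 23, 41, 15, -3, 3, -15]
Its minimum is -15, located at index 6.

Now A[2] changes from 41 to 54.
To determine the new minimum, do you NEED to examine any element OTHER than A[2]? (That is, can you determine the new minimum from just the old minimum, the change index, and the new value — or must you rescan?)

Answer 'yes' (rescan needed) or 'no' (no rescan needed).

Old min = -15 at index 6
Change at index 2: 41 -> 54
Index 2 was NOT the min. New min = min(-15, 54). No rescan of other elements needed.
Needs rescan: no

Answer: no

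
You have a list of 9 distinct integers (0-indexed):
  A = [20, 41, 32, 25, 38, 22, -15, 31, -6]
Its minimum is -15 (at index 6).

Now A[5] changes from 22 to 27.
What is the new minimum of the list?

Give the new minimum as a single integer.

Answer: -15

Derivation:
Old min = -15 (at index 6)
Change: A[5] 22 -> 27
Changed element was NOT the old min.
  New min = min(old_min, new_val) = min(-15, 27) = -15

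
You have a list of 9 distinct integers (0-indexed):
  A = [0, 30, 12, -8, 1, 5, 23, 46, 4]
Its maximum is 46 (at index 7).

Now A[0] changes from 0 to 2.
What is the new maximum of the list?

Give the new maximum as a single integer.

Answer: 46

Derivation:
Old max = 46 (at index 7)
Change: A[0] 0 -> 2
Changed element was NOT the old max.
  New max = max(old_max, new_val) = max(46, 2) = 46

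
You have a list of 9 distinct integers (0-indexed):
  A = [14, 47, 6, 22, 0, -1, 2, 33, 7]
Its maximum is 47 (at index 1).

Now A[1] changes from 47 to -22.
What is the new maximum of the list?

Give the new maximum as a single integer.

Old max = 47 (at index 1)
Change: A[1] 47 -> -22
Changed element WAS the max -> may need rescan.
  Max of remaining elements: 33
  New max = max(-22, 33) = 33

Answer: 33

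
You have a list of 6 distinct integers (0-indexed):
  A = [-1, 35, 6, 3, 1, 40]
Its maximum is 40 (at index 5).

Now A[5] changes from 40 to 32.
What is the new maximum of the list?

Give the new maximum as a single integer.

Old max = 40 (at index 5)
Change: A[5] 40 -> 32
Changed element WAS the max -> may need rescan.
  Max of remaining elements: 35
  New max = max(32, 35) = 35

Answer: 35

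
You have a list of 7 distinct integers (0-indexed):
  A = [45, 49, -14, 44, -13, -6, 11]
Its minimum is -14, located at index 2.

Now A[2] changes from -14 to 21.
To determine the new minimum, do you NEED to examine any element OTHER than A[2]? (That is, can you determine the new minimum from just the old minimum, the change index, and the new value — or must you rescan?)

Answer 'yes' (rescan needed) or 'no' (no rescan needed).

Old min = -14 at index 2
Change at index 2: -14 -> 21
Index 2 WAS the min and new value 21 > old min -14. Must rescan other elements to find the new min.
Needs rescan: yes

Answer: yes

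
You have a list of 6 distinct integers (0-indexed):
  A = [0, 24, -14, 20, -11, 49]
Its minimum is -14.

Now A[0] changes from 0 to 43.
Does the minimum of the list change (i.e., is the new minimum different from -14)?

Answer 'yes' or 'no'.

Old min = -14
Change: A[0] 0 -> 43
Changed element was NOT the min; min changes only if 43 < -14.
New min = -14; changed? no

Answer: no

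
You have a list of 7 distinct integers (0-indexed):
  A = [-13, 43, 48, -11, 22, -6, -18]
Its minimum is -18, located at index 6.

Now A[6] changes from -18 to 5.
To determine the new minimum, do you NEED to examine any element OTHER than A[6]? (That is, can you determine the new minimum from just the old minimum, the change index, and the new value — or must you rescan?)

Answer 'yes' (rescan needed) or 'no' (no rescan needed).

Answer: yes

Derivation:
Old min = -18 at index 6
Change at index 6: -18 -> 5
Index 6 WAS the min and new value 5 > old min -18. Must rescan other elements to find the new min.
Needs rescan: yes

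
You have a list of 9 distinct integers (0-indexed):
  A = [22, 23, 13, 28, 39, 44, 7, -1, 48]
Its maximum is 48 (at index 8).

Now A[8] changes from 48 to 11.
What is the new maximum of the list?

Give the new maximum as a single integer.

Answer: 44

Derivation:
Old max = 48 (at index 8)
Change: A[8] 48 -> 11
Changed element WAS the max -> may need rescan.
  Max of remaining elements: 44
  New max = max(11, 44) = 44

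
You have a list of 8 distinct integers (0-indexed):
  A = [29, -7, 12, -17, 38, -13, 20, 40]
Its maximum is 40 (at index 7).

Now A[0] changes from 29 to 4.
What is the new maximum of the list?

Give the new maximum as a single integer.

Answer: 40

Derivation:
Old max = 40 (at index 7)
Change: A[0] 29 -> 4
Changed element was NOT the old max.
  New max = max(old_max, new_val) = max(40, 4) = 40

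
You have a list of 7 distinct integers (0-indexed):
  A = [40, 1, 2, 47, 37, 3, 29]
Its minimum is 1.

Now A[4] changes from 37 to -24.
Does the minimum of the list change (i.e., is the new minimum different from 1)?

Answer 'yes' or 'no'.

Answer: yes

Derivation:
Old min = 1
Change: A[4] 37 -> -24
Changed element was NOT the min; min changes only if -24 < 1.
New min = -24; changed? yes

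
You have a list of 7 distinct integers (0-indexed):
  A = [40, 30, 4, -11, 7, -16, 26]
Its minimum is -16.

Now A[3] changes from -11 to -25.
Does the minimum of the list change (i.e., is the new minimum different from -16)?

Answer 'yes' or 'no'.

Answer: yes

Derivation:
Old min = -16
Change: A[3] -11 -> -25
Changed element was NOT the min; min changes only if -25 < -16.
New min = -25; changed? yes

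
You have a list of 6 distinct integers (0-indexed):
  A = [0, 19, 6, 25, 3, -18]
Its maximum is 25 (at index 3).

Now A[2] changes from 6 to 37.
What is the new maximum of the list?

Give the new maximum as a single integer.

Answer: 37

Derivation:
Old max = 25 (at index 3)
Change: A[2] 6 -> 37
Changed element was NOT the old max.
  New max = max(old_max, new_val) = max(25, 37) = 37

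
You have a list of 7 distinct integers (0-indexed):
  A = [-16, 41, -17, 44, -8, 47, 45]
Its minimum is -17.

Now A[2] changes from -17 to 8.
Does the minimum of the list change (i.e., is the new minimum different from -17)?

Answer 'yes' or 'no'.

Old min = -17
Change: A[2] -17 -> 8
Changed element was the min; new min must be rechecked.
New min = -16; changed? yes

Answer: yes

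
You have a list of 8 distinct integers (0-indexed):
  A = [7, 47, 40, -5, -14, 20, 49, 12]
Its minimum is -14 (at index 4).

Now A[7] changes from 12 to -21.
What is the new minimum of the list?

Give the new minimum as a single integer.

Old min = -14 (at index 4)
Change: A[7] 12 -> -21
Changed element was NOT the old min.
  New min = min(old_min, new_val) = min(-14, -21) = -21

Answer: -21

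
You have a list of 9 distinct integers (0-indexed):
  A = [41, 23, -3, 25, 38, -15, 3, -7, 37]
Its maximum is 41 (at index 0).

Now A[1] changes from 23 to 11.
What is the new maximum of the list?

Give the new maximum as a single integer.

Old max = 41 (at index 0)
Change: A[1] 23 -> 11
Changed element was NOT the old max.
  New max = max(old_max, new_val) = max(41, 11) = 41

Answer: 41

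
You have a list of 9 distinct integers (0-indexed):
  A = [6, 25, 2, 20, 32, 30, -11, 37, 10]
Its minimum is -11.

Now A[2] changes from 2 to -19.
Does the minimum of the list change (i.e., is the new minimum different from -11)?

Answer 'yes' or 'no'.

Old min = -11
Change: A[2] 2 -> -19
Changed element was NOT the min; min changes only if -19 < -11.
New min = -19; changed? yes

Answer: yes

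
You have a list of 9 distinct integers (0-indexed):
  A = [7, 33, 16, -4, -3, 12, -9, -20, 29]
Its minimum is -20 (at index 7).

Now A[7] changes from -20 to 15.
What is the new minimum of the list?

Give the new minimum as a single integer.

Answer: -9

Derivation:
Old min = -20 (at index 7)
Change: A[7] -20 -> 15
Changed element WAS the min. Need to check: is 15 still <= all others?
  Min of remaining elements: -9
  New min = min(15, -9) = -9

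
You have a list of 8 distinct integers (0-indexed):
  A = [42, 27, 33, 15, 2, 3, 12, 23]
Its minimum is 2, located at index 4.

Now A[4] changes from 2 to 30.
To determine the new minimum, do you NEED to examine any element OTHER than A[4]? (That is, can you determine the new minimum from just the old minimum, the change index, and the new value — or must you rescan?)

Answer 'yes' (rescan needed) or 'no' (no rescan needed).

Old min = 2 at index 4
Change at index 4: 2 -> 30
Index 4 WAS the min and new value 30 > old min 2. Must rescan other elements to find the new min.
Needs rescan: yes

Answer: yes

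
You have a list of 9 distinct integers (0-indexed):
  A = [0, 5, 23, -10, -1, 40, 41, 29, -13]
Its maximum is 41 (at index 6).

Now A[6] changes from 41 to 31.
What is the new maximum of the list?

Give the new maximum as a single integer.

Old max = 41 (at index 6)
Change: A[6] 41 -> 31
Changed element WAS the max -> may need rescan.
  Max of remaining elements: 40
  New max = max(31, 40) = 40

Answer: 40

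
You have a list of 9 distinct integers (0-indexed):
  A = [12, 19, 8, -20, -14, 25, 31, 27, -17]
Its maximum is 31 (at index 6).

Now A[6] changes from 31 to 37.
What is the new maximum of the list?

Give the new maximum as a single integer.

Old max = 31 (at index 6)
Change: A[6] 31 -> 37
Changed element WAS the max -> may need rescan.
  Max of remaining elements: 27
  New max = max(37, 27) = 37

Answer: 37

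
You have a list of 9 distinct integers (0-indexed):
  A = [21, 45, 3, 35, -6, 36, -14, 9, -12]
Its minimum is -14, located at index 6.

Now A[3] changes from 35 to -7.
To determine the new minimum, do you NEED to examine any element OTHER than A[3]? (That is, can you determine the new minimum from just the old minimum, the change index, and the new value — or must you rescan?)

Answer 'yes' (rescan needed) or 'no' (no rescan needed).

Answer: no

Derivation:
Old min = -14 at index 6
Change at index 3: 35 -> -7
Index 3 was NOT the min. New min = min(-14, -7). No rescan of other elements needed.
Needs rescan: no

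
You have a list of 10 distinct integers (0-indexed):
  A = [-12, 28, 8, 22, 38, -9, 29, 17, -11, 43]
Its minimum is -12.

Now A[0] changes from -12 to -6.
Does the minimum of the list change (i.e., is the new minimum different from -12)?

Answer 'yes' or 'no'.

Old min = -12
Change: A[0] -12 -> -6
Changed element was the min; new min must be rechecked.
New min = -11; changed? yes

Answer: yes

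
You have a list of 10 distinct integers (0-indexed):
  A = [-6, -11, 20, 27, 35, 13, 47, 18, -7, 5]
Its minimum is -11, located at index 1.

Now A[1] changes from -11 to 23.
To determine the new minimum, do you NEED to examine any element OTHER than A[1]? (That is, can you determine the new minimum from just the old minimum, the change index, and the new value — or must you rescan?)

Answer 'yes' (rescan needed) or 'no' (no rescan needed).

Old min = -11 at index 1
Change at index 1: -11 -> 23
Index 1 WAS the min and new value 23 > old min -11. Must rescan other elements to find the new min.
Needs rescan: yes

Answer: yes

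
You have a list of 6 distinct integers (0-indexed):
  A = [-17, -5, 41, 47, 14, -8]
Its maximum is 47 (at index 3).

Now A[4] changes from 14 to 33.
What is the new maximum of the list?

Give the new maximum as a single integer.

Answer: 47

Derivation:
Old max = 47 (at index 3)
Change: A[4] 14 -> 33
Changed element was NOT the old max.
  New max = max(old_max, new_val) = max(47, 33) = 47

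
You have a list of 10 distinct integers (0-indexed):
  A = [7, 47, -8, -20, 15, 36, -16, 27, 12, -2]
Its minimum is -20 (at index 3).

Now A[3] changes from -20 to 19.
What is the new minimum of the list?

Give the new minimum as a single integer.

Old min = -20 (at index 3)
Change: A[3] -20 -> 19
Changed element WAS the min. Need to check: is 19 still <= all others?
  Min of remaining elements: -16
  New min = min(19, -16) = -16

Answer: -16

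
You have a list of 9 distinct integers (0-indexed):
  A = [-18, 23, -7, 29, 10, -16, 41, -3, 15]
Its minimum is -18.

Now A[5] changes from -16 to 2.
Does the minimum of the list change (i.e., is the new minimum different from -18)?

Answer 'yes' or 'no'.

Answer: no

Derivation:
Old min = -18
Change: A[5] -16 -> 2
Changed element was NOT the min; min changes only if 2 < -18.
New min = -18; changed? no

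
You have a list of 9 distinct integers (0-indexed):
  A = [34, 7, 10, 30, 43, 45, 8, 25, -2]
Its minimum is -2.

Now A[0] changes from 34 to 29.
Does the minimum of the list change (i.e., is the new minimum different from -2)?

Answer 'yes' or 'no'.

Answer: no

Derivation:
Old min = -2
Change: A[0] 34 -> 29
Changed element was NOT the min; min changes only if 29 < -2.
New min = -2; changed? no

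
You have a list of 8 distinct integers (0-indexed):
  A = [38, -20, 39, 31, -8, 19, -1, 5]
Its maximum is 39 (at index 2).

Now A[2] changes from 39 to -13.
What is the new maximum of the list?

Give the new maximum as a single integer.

Old max = 39 (at index 2)
Change: A[2] 39 -> -13
Changed element WAS the max -> may need rescan.
  Max of remaining elements: 38
  New max = max(-13, 38) = 38

Answer: 38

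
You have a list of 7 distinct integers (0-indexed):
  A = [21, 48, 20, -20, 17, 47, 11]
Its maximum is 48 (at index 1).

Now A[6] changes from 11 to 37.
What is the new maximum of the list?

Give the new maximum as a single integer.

Answer: 48

Derivation:
Old max = 48 (at index 1)
Change: A[6] 11 -> 37
Changed element was NOT the old max.
  New max = max(old_max, new_val) = max(48, 37) = 48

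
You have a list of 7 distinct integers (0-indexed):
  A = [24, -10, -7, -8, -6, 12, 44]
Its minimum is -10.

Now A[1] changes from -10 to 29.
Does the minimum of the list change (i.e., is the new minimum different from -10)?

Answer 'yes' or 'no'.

Answer: yes

Derivation:
Old min = -10
Change: A[1] -10 -> 29
Changed element was the min; new min must be rechecked.
New min = -8; changed? yes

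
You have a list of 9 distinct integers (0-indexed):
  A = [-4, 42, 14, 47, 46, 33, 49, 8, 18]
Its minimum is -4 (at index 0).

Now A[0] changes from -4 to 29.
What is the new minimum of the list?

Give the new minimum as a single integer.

Answer: 8

Derivation:
Old min = -4 (at index 0)
Change: A[0] -4 -> 29
Changed element WAS the min. Need to check: is 29 still <= all others?
  Min of remaining elements: 8
  New min = min(29, 8) = 8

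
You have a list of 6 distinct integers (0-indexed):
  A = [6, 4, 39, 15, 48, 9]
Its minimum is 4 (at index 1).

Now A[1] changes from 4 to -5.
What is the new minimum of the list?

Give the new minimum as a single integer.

Old min = 4 (at index 1)
Change: A[1] 4 -> -5
Changed element WAS the min. Need to check: is -5 still <= all others?
  Min of remaining elements: 6
  New min = min(-5, 6) = -5

Answer: -5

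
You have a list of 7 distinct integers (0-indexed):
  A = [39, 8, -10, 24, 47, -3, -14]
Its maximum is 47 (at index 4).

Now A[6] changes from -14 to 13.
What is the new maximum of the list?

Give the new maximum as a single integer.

Old max = 47 (at index 4)
Change: A[6] -14 -> 13
Changed element was NOT the old max.
  New max = max(old_max, new_val) = max(47, 13) = 47

Answer: 47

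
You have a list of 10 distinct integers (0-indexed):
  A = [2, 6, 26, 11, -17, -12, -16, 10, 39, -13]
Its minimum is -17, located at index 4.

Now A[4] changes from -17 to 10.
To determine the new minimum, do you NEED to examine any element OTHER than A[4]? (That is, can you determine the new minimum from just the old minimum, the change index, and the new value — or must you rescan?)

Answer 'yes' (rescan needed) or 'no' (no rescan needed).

Old min = -17 at index 4
Change at index 4: -17 -> 10
Index 4 WAS the min and new value 10 > old min -17. Must rescan other elements to find the new min.
Needs rescan: yes

Answer: yes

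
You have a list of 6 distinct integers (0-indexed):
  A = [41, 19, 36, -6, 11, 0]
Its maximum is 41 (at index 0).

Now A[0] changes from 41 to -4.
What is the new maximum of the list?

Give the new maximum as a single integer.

Old max = 41 (at index 0)
Change: A[0] 41 -> -4
Changed element WAS the max -> may need rescan.
  Max of remaining elements: 36
  New max = max(-4, 36) = 36

Answer: 36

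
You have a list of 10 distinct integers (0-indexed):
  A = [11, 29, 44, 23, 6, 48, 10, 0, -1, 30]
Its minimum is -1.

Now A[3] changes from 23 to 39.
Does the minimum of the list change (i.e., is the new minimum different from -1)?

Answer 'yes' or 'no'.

Answer: no

Derivation:
Old min = -1
Change: A[3] 23 -> 39
Changed element was NOT the min; min changes only if 39 < -1.
New min = -1; changed? no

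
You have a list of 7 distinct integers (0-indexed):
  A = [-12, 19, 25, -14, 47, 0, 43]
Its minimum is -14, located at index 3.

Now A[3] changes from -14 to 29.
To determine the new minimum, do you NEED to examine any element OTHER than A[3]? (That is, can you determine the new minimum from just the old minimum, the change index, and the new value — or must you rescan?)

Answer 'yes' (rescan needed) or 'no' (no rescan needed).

Answer: yes

Derivation:
Old min = -14 at index 3
Change at index 3: -14 -> 29
Index 3 WAS the min and new value 29 > old min -14. Must rescan other elements to find the new min.
Needs rescan: yes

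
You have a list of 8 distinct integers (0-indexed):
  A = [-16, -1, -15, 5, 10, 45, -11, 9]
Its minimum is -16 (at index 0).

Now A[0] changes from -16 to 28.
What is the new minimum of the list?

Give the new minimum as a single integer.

Answer: -15

Derivation:
Old min = -16 (at index 0)
Change: A[0] -16 -> 28
Changed element WAS the min. Need to check: is 28 still <= all others?
  Min of remaining elements: -15
  New min = min(28, -15) = -15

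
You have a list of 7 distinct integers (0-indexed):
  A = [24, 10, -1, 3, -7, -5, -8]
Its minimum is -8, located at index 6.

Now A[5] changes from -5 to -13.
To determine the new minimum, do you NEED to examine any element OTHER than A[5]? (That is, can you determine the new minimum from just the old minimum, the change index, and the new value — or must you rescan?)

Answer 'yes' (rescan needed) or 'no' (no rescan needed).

Old min = -8 at index 6
Change at index 5: -5 -> -13
Index 5 was NOT the min. New min = min(-8, -13). No rescan of other elements needed.
Needs rescan: no

Answer: no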